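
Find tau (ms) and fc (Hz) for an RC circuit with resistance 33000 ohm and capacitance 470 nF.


Time constant: tau = R * C.
tau = 33000 * 4.70e-07 = 0.01551 s
tau = 15.51 ms
Cutoff frequency: fc = 1 / (2*pi*R*C).
fc = 1 / (2*pi*0.01551) = 10.26 Hz

tau = 15.51 ms, fc = 10.26 Hz


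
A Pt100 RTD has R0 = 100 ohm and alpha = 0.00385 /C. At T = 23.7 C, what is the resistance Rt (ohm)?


The RTD equation: Rt = R0 * (1 + alpha * T).
Rt = 100 * (1 + 0.00385 * 23.7)
Rt = 100 * (1 + 0.091245)
Rt = 100 * 1.091245
Rt = 109.124 ohm

109.124 ohm


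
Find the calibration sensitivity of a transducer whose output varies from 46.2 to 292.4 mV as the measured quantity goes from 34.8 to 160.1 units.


Sensitivity = (y2 - y1) / (x2 - x1).
S = (292.4 - 46.2) / (160.1 - 34.8)
S = 246.2 / 125.3
S = 1.9649 mV/unit

1.9649 mV/unit


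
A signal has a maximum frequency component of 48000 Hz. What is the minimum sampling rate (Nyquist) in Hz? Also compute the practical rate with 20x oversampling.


By Nyquist theorem, fs_min = 2 * fmax.
fs_min = 2 * 48000 = 96000 Hz
Practical rate = 20 * fs_min = 20 * 96000 = 1920000 Hz

fs_min = 96000 Hz, fs_practical = 1920000 Hz


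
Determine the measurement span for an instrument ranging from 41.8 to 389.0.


Span = upper range - lower range.
Span = 389.0 - (41.8)
Span = 347.2

347.2


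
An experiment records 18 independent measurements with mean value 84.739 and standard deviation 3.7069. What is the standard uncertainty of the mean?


The standard uncertainty for Type A evaluation is u = s / sqrt(n).
u = 3.7069 / sqrt(18)
u = 3.7069 / 4.2426
u = 0.8737

0.8737


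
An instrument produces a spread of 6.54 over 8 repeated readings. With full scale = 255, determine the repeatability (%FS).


Repeatability = (spread / full scale) * 100%.
R = (6.54 / 255) * 100
R = 2.565 %FS

2.565 %FS


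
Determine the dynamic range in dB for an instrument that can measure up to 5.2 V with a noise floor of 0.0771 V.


Dynamic range = 20 * log10(Vmax / Vnoise).
DR = 20 * log10(5.2 / 0.0771)
DR = 20 * log10(67.44)
DR = 36.58 dB

36.58 dB


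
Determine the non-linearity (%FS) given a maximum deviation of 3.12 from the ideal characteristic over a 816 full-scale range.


Linearity error = (max deviation / full scale) * 100%.
Linearity = (3.12 / 816) * 100
Linearity = 0.382 %FS

0.382 %FS


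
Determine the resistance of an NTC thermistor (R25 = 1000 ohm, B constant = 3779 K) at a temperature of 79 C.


NTC thermistor equation: Rt = R25 * exp(B * (1/T - 1/T25)).
T in Kelvin: 352.15 K, T25 = 298.15 K
1/T - 1/T25 = 1/352.15 - 1/298.15 = -0.00051432
B * (1/T - 1/T25) = 3779 * -0.00051432 = -1.9436
Rt = 1000 * exp(-1.9436) = 143.2 ohm

143.2 ohm


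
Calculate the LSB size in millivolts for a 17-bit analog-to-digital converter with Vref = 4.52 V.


The resolution (LSB) of an ADC is Vref / 2^n.
LSB = 4.52 / 2^17
LSB = 4.52 / 131072
LSB = 3.448e-05 V = 0.03448486 mV

0.03448486 mV


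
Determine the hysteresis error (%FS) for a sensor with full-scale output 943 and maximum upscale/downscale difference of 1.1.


Hysteresis = (max difference / full scale) * 100%.
H = (1.1 / 943) * 100
H = 0.117 %FS

0.117 %FS


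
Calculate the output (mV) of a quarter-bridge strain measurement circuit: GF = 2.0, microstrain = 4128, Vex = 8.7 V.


Quarter bridge output: Vout = (GF * epsilon * Vex) / 4.
Vout = (2.0 * 4128e-6 * 8.7) / 4
Vout = 0.0718272 / 4 V
Vout = 0.0179568 V = 17.9568 mV

17.9568 mV


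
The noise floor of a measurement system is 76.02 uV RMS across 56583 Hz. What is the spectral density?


Noise spectral density = Vrms / sqrt(BW).
NSD = 76.02 / sqrt(56583)
NSD = 76.02 / 237.8718
NSD = 0.3196 uV/sqrt(Hz)

0.3196 uV/sqrt(Hz)


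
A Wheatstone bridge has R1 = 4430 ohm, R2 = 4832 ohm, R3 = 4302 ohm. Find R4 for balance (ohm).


At balance: R1*R4 = R2*R3, so R4 = R2*R3/R1.
R4 = 4832 * 4302 / 4430
R4 = 20787264 / 4430
R4 = 4692.38 ohm

4692.38 ohm


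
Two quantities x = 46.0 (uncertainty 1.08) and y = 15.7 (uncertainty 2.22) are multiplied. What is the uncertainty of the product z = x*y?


For a product z = x*y, the relative uncertainty is:
uz/z = sqrt((ux/x)^2 + (uy/y)^2)
Relative uncertainties: ux/x = 1.08/46.0 = 0.023478
uy/y = 2.22/15.7 = 0.141401
z = 46.0 * 15.7 = 722.2
uz = 722.2 * sqrt(0.023478^2 + 0.141401^2) = 103.518

103.518


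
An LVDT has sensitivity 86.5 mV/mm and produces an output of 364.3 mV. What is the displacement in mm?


Displacement = Vout / sensitivity.
d = 364.3 / 86.5
d = 4.212 mm

4.212 mm


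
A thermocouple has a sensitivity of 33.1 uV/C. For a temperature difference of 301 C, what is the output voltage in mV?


The thermocouple output V = sensitivity * dT.
V = 33.1 uV/C * 301 C
V = 9963.1 uV
V = 9.963 mV

9.963 mV


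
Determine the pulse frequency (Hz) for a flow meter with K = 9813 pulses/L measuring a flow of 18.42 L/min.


Frequency = K * Q / 60 (converting L/min to L/s).
f = 9813 * 18.42 / 60
f = 180755.46 / 60
f = 3012.59 Hz

3012.59 Hz


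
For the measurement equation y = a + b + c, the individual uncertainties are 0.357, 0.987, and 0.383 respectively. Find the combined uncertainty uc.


For a sum of independent quantities, uc = sqrt(u1^2 + u2^2 + u3^2).
uc = sqrt(0.357^2 + 0.987^2 + 0.383^2)
uc = sqrt(0.127449 + 0.974169 + 0.146689)
uc = 1.1173

1.1173


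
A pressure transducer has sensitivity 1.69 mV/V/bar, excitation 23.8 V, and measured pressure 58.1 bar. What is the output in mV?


Output = sensitivity * Vex * P.
Vout = 1.69 * 23.8 * 58.1
Vout = 40.222 * 58.1
Vout = 2336.9 mV

2336.9 mV


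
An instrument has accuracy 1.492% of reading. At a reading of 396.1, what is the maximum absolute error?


Absolute error = (accuracy% / 100) * reading.
Error = (1.492 / 100) * 396.1
Error = 0.01492 * 396.1
Error = 5.9098

5.9098


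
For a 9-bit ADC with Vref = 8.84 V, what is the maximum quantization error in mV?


The maximum quantization error is +/- LSB/2.
LSB = Vref / 2^n = 8.84 / 512 = 0.01726562 V
Max error = LSB / 2 = 0.01726562 / 2 = 0.00863281 V
Max error = 8.6328 mV

8.6328 mV


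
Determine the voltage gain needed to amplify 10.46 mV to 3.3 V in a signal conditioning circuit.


Gain = Vout / Vin (converting to same units).
G = 3.3 V / 10.46 mV
G = 3300.0 mV / 10.46 mV
G = 315.49

315.49


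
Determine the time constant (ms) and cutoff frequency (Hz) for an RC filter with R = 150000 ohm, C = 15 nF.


Time constant: tau = R * C.
tau = 150000 * 1.50e-08 = 0.00225 s
tau = 2.25 ms
Cutoff frequency: fc = 1 / (2*pi*R*C).
fc = 1 / (2*pi*0.00225) = 70.74 Hz

tau = 2.25 ms, fc = 70.74 Hz


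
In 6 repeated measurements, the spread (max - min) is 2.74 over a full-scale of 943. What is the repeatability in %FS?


Repeatability = (spread / full scale) * 100%.
R = (2.74 / 943) * 100
R = 0.291 %FS

0.291 %FS


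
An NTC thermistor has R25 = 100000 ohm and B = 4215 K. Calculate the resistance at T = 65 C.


NTC thermistor equation: Rt = R25 * exp(B * (1/T - 1/T25)).
T in Kelvin: 338.15 K, T25 = 298.15 K
1/T - 1/T25 = 1/338.15 - 1/298.15 = -0.00039675
B * (1/T - 1/T25) = 4215 * -0.00039675 = -1.6723
Rt = 100000 * exp(-1.6723) = 18781.5 ohm

18781.5 ohm


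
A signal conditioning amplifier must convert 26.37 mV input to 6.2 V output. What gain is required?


Gain = Vout / Vin (converting to same units).
G = 6.2 V / 26.37 mV
G = 6200.0 mV / 26.37 mV
G = 235.12

235.12


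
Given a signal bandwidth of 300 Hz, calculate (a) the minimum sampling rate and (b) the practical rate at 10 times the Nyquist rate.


By Nyquist theorem, fs_min = 2 * fmax.
fs_min = 2 * 300 = 600 Hz
Practical rate = 10 * fs_min = 10 * 600 = 6000 Hz

fs_min = 600 Hz, fs_practical = 6000 Hz


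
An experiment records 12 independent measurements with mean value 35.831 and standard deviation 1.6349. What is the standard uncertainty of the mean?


The standard uncertainty for Type A evaluation is u = s / sqrt(n).
u = 1.6349 / sqrt(12)
u = 1.6349 / 3.4641
u = 0.472

0.472


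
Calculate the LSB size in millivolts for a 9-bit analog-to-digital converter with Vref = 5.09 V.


The resolution (LSB) of an ADC is Vref / 2^n.
LSB = 5.09 / 2^9
LSB = 5.09 / 512
LSB = 0.00994141 V = 9.94140625 mV

9.94140625 mV


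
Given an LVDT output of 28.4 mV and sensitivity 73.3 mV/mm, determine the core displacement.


Displacement = Vout / sensitivity.
d = 28.4 / 73.3
d = 0.387 mm

0.387 mm


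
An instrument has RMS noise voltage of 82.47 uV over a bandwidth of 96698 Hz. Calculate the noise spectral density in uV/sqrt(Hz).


Noise spectral density = Vrms / sqrt(BW).
NSD = 82.47 / sqrt(96698)
NSD = 82.47 / 310.963
NSD = 0.2652 uV/sqrt(Hz)

0.2652 uV/sqrt(Hz)


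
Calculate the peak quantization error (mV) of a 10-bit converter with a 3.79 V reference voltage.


The maximum quantization error is +/- LSB/2.
LSB = Vref / 2^n = 3.79 / 1024 = 0.00370117 V
Max error = LSB / 2 = 0.00370117 / 2 = 0.00185059 V
Max error = 1.8506 mV

1.8506 mV


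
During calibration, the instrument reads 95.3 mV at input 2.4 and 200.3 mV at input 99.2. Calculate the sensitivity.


Sensitivity = (y2 - y1) / (x2 - x1).
S = (200.3 - 95.3) / (99.2 - 2.4)
S = 105.0 / 96.8
S = 1.0847 mV/unit

1.0847 mV/unit


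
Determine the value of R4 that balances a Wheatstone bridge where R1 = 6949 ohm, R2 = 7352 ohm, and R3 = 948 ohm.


At balance: R1*R4 = R2*R3, so R4 = R2*R3/R1.
R4 = 7352 * 948 / 6949
R4 = 6969696 / 6949
R4 = 1002.98 ohm

1002.98 ohm


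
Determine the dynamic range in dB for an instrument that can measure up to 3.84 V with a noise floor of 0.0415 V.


Dynamic range = 20 * log10(Vmax / Vnoise).
DR = 20 * log10(3.84 / 0.0415)
DR = 20 * log10(92.53)
DR = 39.33 dB

39.33 dB


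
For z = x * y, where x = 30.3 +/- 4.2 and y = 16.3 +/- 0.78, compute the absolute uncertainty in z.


For a product z = x*y, the relative uncertainty is:
uz/z = sqrt((ux/x)^2 + (uy/y)^2)
Relative uncertainties: ux/x = 4.2/30.3 = 0.138614
uy/y = 0.78/16.3 = 0.047853
z = 30.3 * 16.3 = 493.9
uz = 493.9 * sqrt(0.138614^2 + 0.047853^2) = 72.425

72.425


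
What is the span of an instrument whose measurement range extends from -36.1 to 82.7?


Span = upper range - lower range.
Span = 82.7 - (-36.1)
Span = 118.8

118.8


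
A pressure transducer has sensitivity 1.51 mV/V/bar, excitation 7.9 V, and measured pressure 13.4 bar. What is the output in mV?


Output = sensitivity * Vex * P.
Vout = 1.51 * 7.9 * 13.4
Vout = 11.929 * 13.4
Vout = 159.85 mV

159.85 mV


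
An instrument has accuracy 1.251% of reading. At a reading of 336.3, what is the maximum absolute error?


Absolute error = (accuracy% / 100) * reading.
Error = (1.251 / 100) * 336.3
Error = 0.01251 * 336.3
Error = 4.2071

4.2071


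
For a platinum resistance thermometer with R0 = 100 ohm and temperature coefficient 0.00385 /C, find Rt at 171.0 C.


The RTD equation: Rt = R0 * (1 + alpha * T).
Rt = 100 * (1 + 0.00385 * 171.0)
Rt = 100 * (1 + 0.65835)
Rt = 100 * 1.65835
Rt = 165.835 ohm

165.835 ohm


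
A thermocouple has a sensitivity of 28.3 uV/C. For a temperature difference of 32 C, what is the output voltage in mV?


The thermocouple output V = sensitivity * dT.
V = 28.3 uV/C * 32 C
V = 905.6 uV
V = 0.906 mV

0.906 mV


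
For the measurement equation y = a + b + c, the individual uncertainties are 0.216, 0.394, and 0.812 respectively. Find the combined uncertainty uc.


For a sum of independent quantities, uc = sqrt(u1^2 + u2^2 + u3^2).
uc = sqrt(0.216^2 + 0.394^2 + 0.812^2)
uc = sqrt(0.046656 + 0.155236 + 0.659344)
uc = 0.928

0.928


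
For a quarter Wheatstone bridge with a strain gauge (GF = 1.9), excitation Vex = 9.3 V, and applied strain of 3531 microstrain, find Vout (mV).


Quarter bridge output: Vout = (GF * epsilon * Vex) / 4.
Vout = (1.9 * 3531e-6 * 9.3) / 4
Vout = 0.06239277 / 4 V
Vout = 0.01559819 V = 15.5982 mV

15.5982 mV


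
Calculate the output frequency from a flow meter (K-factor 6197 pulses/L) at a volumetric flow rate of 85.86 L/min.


Frequency = K * Q / 60 (converting L/min to L/s).
f = 6197 * 85.86 / 60
f = 532074.42 / 60
f = 8867.91 Hz

8867.91 Hz


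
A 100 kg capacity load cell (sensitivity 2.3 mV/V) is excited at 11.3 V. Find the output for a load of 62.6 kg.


Vout = rated_output * Vex * (load / capacity).
Vout = 2.3 * 11.3 * (62.6 / 100)
Vout = 2.3 * 11.3 * 0.626
Vout = 16.27 mV

16.27 mV


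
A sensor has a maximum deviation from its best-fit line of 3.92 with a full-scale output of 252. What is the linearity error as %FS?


Linearity error = (max deviation / full scale) * 100%.
Linearity = (3.92 / 252) * 100
Linearity = 1.556 %FS

1.556 %FS


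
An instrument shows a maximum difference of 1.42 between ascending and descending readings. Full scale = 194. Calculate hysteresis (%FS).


Hysteresis = (max difference / full scale) * 100%.
H = (1.42 / 194) * 100
H = 0.732 %FS

0.732 %FS


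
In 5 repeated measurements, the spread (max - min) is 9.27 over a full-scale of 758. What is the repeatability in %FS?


Repeatability = (spread / full scale) * 100%.
R = (9.27 / 758) * 100
R = 1.223 %FS

1.223 %FS


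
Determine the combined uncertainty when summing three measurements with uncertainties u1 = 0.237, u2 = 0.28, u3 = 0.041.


For a sum of independent quantities, uc = sqrt(u1^2 + u2^2 + u3^2).
uc = sqrt(0.237^2 + 0.28^2 + 0.041^2)
uc = sqrt(0.056169 + 0.0784 + 0.001681)
uc = 0.3691

0.3691


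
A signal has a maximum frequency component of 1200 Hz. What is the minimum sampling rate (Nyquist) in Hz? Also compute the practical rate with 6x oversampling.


By Nyquist theorem, fs_min = 2 * fmax.
fs_min = 2 * 1200 = 2400 Hz
Practical rate = 6 * fs_min = 6 * 2400 = 14400 Hz

fs_min = 2400 Hz, fs_practical = 14400 Hz


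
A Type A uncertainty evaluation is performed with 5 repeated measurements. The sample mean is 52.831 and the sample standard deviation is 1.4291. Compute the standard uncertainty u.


The standard uncertainty for Type A evaluation is u = s / sqrt(n).
u = 1.4291 / sqrt(5)
u = 1.4291 / 2.2361
u = 0.6391

0.6391


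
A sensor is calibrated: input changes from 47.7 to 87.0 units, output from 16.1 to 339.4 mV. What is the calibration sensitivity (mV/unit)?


Sensitivity = (y2 - y1) / (x2 - x1).
S = (339.4 - 16.1) / (87.0 - 47.7)
S = 323.3 / 39.3
S = 8.2265 mV/unit

8.2265 mV/unit


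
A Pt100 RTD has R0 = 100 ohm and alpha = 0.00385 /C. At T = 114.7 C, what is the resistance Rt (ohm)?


The RTD equation: Rt = R0 * (1 + alpha * T).
Rt = 100 * (1 + 0.00385 * 114.7)
Rt = 100 * (1 + 0.441595)
Rt = 100 * 1.441595
Rt = 144.16 ohm

144.16 ohm


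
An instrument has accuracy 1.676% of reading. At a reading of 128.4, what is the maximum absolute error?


Absolute error = (accuracy% / 100) * reading.
Error = (1.676 / 100) * 128.4
Error = 0.01676 * 128.4
Error = 2.152

2.152


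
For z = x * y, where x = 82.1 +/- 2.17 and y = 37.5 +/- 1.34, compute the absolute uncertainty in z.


For a product z = x*y, the relative uncertainty is:
uz/z = sqrt((ux/x)^2 + (uy/y)^2)
Relative uncertainties: ux/x = 2.17/82.1 = 0.026431
uy/y = 1.34/37.5 = 0.035733
z = 82.1 * 37.5 = 3078.8
uz = 3078.8 * sqrt(0.026431^2 + 0.035733^2) = 136.839

136.839


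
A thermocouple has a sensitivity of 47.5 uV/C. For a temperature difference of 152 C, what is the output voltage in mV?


The thermocouple output V = sensitivity * dT.
V = 47.5 uV/C * 152 C
V = 7220.0 uV
V = 7.22 mV

7.22 mV


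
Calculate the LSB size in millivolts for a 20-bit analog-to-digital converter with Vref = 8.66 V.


The resolution (LSB) of an ADC is Vref / 2^n.
LSB = 8.66 / 2^20
LSB = 8.66 / 1048576
LSB = 8.26e-06 V = 0.00825882 mV

0.00825882 mV


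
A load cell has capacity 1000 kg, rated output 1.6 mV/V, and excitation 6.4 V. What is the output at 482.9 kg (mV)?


Vout = rated_output * Vex * (load / capacity).
Vout = 1.6 * 6.4 * (482.9 / 1000)
Vout = 1.6 * 6.4 * 0.4829
Vout = 4.945 mV

4.945 mV


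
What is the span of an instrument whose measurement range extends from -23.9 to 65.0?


Span = upper range - lower range.
Span = 65.0 - (-23.9)
Span = 88.9

88.9


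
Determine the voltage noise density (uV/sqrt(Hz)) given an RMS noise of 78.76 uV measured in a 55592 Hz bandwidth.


Noise spectral density = Vrms / sqrt(BW).
NSD = 78.76 / sqrt(55592)
NSD = 78.76 / 235.7796
NSD = 0.334 uV/sqrt(Hz)

0.334 uV/sqrt(Hz)


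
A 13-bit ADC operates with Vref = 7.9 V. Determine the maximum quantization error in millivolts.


The maximum quantization error is +/- LSB/2.
LSB = Vref / 2^n = 7.9 / 8192 = 0.00096436 V
Max error = LSB / 2 = 0.00096436 / 2 = 0.00048218 V
Max error = 0.4822 mV

0.4822 mV


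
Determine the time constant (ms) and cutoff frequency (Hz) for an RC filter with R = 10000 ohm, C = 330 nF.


Time constant: tau = R * C.
tau = 10000 * 3.30e-07 = 0.0033 s
tau = 3.3 ms
Cutoff frequency: fc = 1 / (2*pi*R*C).
fc = 1 / (2*pi*0.0033) = 48.23 Hz

tau = 3.3 ms, fc = 48.23 Hz


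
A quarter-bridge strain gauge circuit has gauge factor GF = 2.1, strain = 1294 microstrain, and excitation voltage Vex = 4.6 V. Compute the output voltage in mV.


Quarter bridge output: Vout = (GF * epsilon * Vex) / 4.
Vout = (2.1 * 1294e-6 * 4.6) / 4
Vout = 0.01250004 / 4 V
Vout = 0.00312501 V = 3.125 mV

3.125 mV


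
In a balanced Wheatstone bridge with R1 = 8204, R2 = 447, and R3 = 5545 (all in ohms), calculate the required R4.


At balance: R1*R4 = R2*R3, so R4 = R2*R3/R1.
R4 = 447 * 5545 / 8204
R4 = 2478615 / 8204
R4 = 302.12 ohm

302.12 ohm


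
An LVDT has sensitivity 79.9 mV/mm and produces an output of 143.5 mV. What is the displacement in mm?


Displacement = Vout / sensitivity.
d = 143.5 / 79.9
d = 1.796 mm

1.796 mm


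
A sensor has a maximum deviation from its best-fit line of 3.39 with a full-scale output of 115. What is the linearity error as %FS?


Linearity error = (max deviation / full scale) * 100%.
Linearity = (3.39 / 115) * 100
Linearity = 2.948 %FS

2.948 %FS


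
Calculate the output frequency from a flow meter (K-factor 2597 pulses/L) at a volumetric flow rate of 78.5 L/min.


Frequency = K * Q / 60 (converting L/min to L/s).
f = 2597 * 78.5 / 60
f = 203864.5 / 60
f = 3397.74 Hz

3397.74 Hz


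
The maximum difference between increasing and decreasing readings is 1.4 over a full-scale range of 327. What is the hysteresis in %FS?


Hysteresis = (max difference / full scale) * 100%.
H = (1.4 / 327) * 100
H = 0.428 %FS

0.428 %FS


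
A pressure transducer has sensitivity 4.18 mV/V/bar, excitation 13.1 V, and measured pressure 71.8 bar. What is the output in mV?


Output = sensitivity * Vex * P.
Vout = 4.18 * 13.1 * 71.8
Vout = 54.758 * 71.8
Vout = 3931.62 mV

3931.62 mV


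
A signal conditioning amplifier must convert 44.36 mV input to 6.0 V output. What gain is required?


Gain = Vout / Vin (converting to same units).
G = 6.0 V / 44.36 mV
G = 6000.0 mV / 44.36 mV
G = 135.26

135.26


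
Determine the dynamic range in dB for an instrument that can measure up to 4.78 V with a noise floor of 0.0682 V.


Dynamic range = 20 * log10(Vmax / Vnoise).
DR = 20 * log10(4.78 / 0.0682)
DR = 20 * log10(70.09)
DR = 36.91 dB

36.91 dB


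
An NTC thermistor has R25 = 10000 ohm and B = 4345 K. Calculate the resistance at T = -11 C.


NTC thermistor equation: Rt = R25 * exp(B * (1/T - 1/T25)).
T in Kelvin: 262.15 K, T25 = 298.15 K
1/T - 1/T25 = 1/262.15 - 1/298.15 = 0.00046059
B * (1/T - 1/T25) = 4345 * 0.00046059 = 2.0013
Rt = 10000 * exp(2.0013) = 73985.1 ohm

73985.1 ohm


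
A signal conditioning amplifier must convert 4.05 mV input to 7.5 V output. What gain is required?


Gain = Vout / Vin (converting to same units).
G = 7.5 V / 4.05 mV
G = 7500.0 mV / 4.05 mV
G = 1851.85

1851.85


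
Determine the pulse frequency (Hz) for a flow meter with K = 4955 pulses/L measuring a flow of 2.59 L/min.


Frequency = K * Q / 60 (converting L/min to L/s).
f = 4955 * 2.59 / 60
f = 12833.45 / 60
f = 213.89 Hz

213.89 Hz


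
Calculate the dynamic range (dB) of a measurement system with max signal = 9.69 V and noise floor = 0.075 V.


Dynamic range = 20 * log10(Vmax / Vnoise).
DR = 20 * log10(9.69 / 0.075)
DR = 20 * log10(129.2)
DR = 42.23 dB

42.23 dB


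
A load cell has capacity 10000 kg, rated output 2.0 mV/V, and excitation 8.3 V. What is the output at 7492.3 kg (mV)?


Vout = rated_output * Vex * (load / capacity).
Vout = 2.0 * 8.3 * (7492.3 / 10000)
Vout = 2.0 * 8.3 * 0.74923
Vout = 12.437 mV

12.437 mV


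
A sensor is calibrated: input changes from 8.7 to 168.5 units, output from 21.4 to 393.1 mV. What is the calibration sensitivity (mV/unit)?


Sensitivity = (y2 - y1) / (x2 - x1).
S = (393.1 - 21.4) / (168.5 - 8.7)
S = 371.7 / 159.8
S = 2.326 mV/unit

2.326 mV/unit


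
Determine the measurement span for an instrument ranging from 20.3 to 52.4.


Span = upper range - lower range.
Span = 52.4 - (20.3)
Span = 32.1

32.1


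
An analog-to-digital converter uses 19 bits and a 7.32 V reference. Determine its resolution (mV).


The resolution (LSB) of an ADC is Vref / 2^n.
LSB = 7.32 / 2^19
LSB = 7.32 / 524288
LSB = 1.396e-05 V = 0.01396179 mV

0.01396179 mV


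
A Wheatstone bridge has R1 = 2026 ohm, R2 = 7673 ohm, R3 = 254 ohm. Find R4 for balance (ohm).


At balance: R1*R4 = R2*R3, so R4 = R2*R3/R1.
R4 = 7673 * 254 / 2026
R4 = 1948942 / 2026
R4 = 961.97 ohm

961.97 ohm


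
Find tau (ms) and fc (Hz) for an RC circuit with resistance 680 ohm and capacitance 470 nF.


Time constant: tau = R * C.
tau = 680 * 4.70e-07 = 0.0003196 s
tau = 0.3196 ms
Cutoff frequency: fc = 1 / (2*pi*R*C).
fc = 1 / (2*pi*0.0003196) = 497.98 Hz

tau = 0.3196 ms, fc = 497.98 Hz


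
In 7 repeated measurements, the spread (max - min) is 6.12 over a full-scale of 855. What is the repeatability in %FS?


Repeatability = (spread / full scale) * 100%.
R = (6.12 / 855) * 100
R = 0.716 %FS

0.716 %FS


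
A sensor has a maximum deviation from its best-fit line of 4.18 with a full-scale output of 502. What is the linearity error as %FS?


Linearity error = (max deviation / full scale) * 100%.
Linearity = (4.18 / 502) * 100
Linearity = 0.833 %FS

0.833 %FS


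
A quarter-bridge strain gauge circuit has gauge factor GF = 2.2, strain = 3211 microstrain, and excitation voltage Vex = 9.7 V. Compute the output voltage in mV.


Quarter bridge output: Vout = (GF * epsilon * Vex) / 4.
Vout = (2.2 * 3211e-6 * 9.7) / 4
Vout = 0.06852274 / 4 V
Vout = 0.01713068 V = 17.1307 mV

17.1307 mV


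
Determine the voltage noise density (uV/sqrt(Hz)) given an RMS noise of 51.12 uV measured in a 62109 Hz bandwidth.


Noise spectral density = Vrms / sqrt(BW).
NSD = 51.12 / sqrt(62109)
NSD = 51.12 / 249.2168
NSD = 0.2051 uV/sqrt(Hz)

0.2051 uV/sqrt(Hz)


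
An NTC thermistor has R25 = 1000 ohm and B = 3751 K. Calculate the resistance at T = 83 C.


NTC thermistor equation: Rt = R25 * exp(B * (1/T - 1/T25)).
T in Kelvin: 356.15 K, T25 = 298.15 K
1/T - 1/T25 = 1/356.15 - 1/298.15 = -0.00054621
B * (1/T - 1/T25) = 3751 * -0.00054621 = -2.0488
Rt = 1000 * exp(-2.0488) = 128.9 ohm

128.9 ohm


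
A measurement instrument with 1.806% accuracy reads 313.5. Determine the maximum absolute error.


Absolute error = (accuracy% / 100) * reading.
Error = (1.806 / 100) * 313.5
Error = 0.01806 * 313.5
Error = 5.6618

5.6618


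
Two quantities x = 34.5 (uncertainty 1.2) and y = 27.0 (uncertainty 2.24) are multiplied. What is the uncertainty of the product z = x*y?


For a product z = x*y, the relative uncertainty is:
uz/z = sqrt((ux/x)^2 + (uy/y)^2)
Relative uncertainties: ux/x = 1.2/34.5 = 0.034783
uy/y = 2.24/27.0 = 0.082963
z = 34.5 * 27.0 = 931.5
uz = 931.5 * sqrt(0.034783^2 + 0.082963^2) = 83.797

83.797


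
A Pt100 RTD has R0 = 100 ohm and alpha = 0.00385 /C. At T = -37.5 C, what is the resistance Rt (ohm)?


The RTD equation: Rt = R0 * (1 + alpha * T).
Rt = 100 * (1 + 0.00385 * -37.5)
Rt = 100 * (1 + -0.144375)
Rt = 100 * 0.855625
Rt = 85.562 ohm

85.562 ohm


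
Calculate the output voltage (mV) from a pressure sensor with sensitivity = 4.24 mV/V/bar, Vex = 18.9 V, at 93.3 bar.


Output = sensitivity * Vex * P.
Vout = 4.24 * 18.9 * 93.3
Vout = 80.136 * 93.3
Vout = 7476.69 mV

7476.69 mV


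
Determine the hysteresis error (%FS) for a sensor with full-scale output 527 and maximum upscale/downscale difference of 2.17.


Hysteresis = (max difference / full scale) * 100%.
H = (2.17 / 527) * 100
H = 0.412 %FS

0.412 %FS


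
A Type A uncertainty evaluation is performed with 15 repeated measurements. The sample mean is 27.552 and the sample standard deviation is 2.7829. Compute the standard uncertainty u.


The standard uncertainty for Type A evaluation is u = s / sqrt(n).
u = 2.7829 / sqrt(15)
u = 2.7829 / 3.873
u = 0.7185

0.7185


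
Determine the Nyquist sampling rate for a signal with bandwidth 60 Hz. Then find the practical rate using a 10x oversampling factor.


By Nyquist theorem, fs_min = 2 * fmax.
fs_min = 2 * 60 = 120 Hz
Practical rate = 10 * fs_min = 10 * 120 = 1200 Hz

fs_min = 120 Hz, fs_practical = 1200 Hz


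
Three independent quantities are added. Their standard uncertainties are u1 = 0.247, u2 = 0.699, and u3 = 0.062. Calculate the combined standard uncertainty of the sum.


For a sum of independent quantities, uc = sqrt(u1^2 + u2^2 + u3^2).
uc = sqrt(0.247^2 + 0.699^2 + 0.062^2)
uc = sqrt(0.061009 + 0.488601 + 0.003844)
uc = 0.7439

0.7439


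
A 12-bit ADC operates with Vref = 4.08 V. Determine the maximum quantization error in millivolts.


The maximum quantization error is +/- LSB/2.
LSB = Vref / 2^n = 4.08 / 4096 = 0.00099609 V
Max error = LSB / 2 = 0.00099609 / 2 = 0.00049805 V
Max error = 0.498 mV

0.498 mV


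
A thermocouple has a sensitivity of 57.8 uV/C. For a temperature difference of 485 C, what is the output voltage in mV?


The thermocouple output V = sensitivity * dT.
V = 57.8 uV/C * 485 C
V = 28033.0 uV
V = 28.033 mV

28.033 mV


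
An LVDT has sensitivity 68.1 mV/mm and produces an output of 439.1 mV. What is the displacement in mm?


Displacement = Vout / sensitivity.
d = 439.1 / 68.1
d = 6.448 mm

6.448 mm


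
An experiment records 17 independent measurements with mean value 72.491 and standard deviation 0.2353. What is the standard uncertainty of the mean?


The standard uncertainty for Type A evaluation is u = s / sqrt(n).
u = 0.2353 / sqrt(17)
u = 0.2353 / 4.1231
u = 0.0571

0.0571


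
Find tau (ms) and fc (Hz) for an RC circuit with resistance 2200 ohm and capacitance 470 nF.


Time constant: tau = R * C.
tau = 2200 * 4.70e-07 = 0.001034 s
tau = 1.034 ms
Cutoff frequency: fc = 1 / (2*pi*R*C).
fc = 1 / (2*pi*0.001034) = 153.92 Hz

tau = 1.034 ms, fc = 153.92 Hz


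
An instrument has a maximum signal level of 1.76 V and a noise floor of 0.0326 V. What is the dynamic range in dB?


Dynamic range = 20 * log10(Vmax / Vnoise).
DR = 20 * log10(1.76 / 0.0326)
DR = 20 * log10(53.99)
DR = 34.65 dB

34.65 dB


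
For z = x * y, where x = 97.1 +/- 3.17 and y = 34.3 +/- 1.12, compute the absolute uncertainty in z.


For a product z = x*y, the relative uncertainty is:
uz/z = sqrt((ux/x)^2 + (uy/y)^2)
Relative uncertainties: ux/x = 3.17/97.1 = 0.032647
uy/y = 1.12/34.3 = 0.032653
z = 97.1 * 34.3 = 3330.5
uz = 3330.5 * sqrt(0.032647^2 + 0.032653^2) = 153.784

153.784


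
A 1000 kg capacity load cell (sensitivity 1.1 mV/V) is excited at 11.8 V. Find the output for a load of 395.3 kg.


Vout = rated_output * Vex * (load / capacity).
Vout = 1.1 * 11.8 * (395.3 / 1000)
Vout = 1.1 * 11.8 * 0.3953
Vout = 5.131 mV

5.131 mV


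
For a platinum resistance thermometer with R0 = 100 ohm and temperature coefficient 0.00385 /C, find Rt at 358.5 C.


The RTD equation: Rt = R0 * (1 + alpha * T).
Rt = 100 * (1 + 0.00385 * 358.5)
Rt = 100 * (1 + 1.380225)
Rt = 100 * 2.380225
Rt = 238.023 ohm

238.023 ohm


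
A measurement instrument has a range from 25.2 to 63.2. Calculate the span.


Span = upper range - lower range.
Span = 63.2 - (25.2)
Span = 38.0

38.0


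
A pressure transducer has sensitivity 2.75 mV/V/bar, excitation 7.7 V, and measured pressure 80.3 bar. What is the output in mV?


Output = sensitivity * Vex * P.
Vout = 2.75 * 7.7 * 80.3
Vout = 21.175 * 80.3
Vout = 1700.35 mV

1700.35 mV


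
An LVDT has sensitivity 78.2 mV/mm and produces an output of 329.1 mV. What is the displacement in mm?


Displacement = Vout / sensitivity.
d = 329.1 / 78.2
d = 4.208 mm

4.208 mm


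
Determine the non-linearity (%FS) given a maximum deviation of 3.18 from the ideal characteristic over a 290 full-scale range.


Linearity error = (max deviation / full scale) * 100%.
Linearity = (3.18 / 290) * 100
Linearity = 1.097 %FS

1.097 %FS


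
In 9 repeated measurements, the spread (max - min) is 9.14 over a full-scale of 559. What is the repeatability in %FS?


Repeatability = (spread / full scale) * 100%.
R = (9.14 / 559) * 100
R = 1.635 %FS

1.635 %FS


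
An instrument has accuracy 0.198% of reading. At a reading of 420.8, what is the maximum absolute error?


Absolute error = (accuracy% / 100) * reading.
Error = (0.198 / 100) * 420.8
Error = 0.00198 * 420.8
Error = 0.8332

0.8332


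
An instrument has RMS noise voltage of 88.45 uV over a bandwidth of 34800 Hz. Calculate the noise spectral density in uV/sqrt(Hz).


Noise spectral density = Vrms / sqrt(BW).
NSD = 88.45 / sqrt(34800)
NSD = 88.45 / 186.5476
NSD = 0.4741 uV/sqrt(Hz)

0.4741 uV/sqrt(Hz)


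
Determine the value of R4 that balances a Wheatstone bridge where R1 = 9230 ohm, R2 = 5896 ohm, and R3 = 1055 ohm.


At balance: R1*R4 = R2*R3, so R4 = R2*R3/R1.
R4 = 5896 * 1055 / 9230
R4 = 6220280 / 9230
R4 = 673.92 ohm

673.92 ohm


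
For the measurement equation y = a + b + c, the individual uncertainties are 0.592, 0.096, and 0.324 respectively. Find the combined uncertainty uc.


For a sum of independent quantities, uc = sqrt(u1^2 + u2^2 + u3^2).
uc = sqrt(0.592^2 + 0.096^2 + 0.324^2)
uc = sqrt(0.350464 + 0.009216 + 0.104976)
uc = 0.6817

0.6817


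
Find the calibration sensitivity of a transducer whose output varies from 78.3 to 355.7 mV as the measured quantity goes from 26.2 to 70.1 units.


Sensitivity = (y2 - y1) / (x2 - x1).
S = (355.7 - 78.3) / (70.1 - 26.2)
S = 277.4 / 43.9
S = 6.3189 mV/unit

6.3189 mV/unit


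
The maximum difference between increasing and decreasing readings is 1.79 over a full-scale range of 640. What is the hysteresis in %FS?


Hysteresis = (max difference / full scale) * 100%.
H = (1.79 / 640) * 100
H = 0.28 %FS

0.28 %FS


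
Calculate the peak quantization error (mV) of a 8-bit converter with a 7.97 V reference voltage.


The maximum quantization error is +/- LSB/2.
LSB = Vref / 2^n = 7.97 / 256 = 0.03113281 V
Max error = LSB / 2 = 0.03113281 / 2 = 0.01556641 V
Max error = 15.5664 mV

15.5664 mV


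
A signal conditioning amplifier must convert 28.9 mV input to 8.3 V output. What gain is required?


Gain = Vout / Vin (converting to same units).
G = 8.3 V / 28.9 mV
G = 8300.0 mV / 28.9 mV
G = 287.2

287.2


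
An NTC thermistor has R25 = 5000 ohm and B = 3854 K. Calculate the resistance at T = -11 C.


NTC thermistor equation: Rt = R25 * exp(B * (1/T - 1/T25)).
T in Kelvin: 262.15 K, T25 = 298.15 K
1/T - 1/T25 = 1/262.15 - 1/298.15 = 0.00046059
B * (1/T - 1/T25) = 3854 * 0.00046059 = 1.7751
Rt = 5000 * exp(1.7751) = 29505.2 ohm

29505.2 ohm


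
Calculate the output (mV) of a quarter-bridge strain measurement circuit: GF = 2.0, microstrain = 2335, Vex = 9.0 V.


Quarter bridge output: Vout = (GF * epsilon * Vex) / 4.
Vout = (2.0 * 2335e-6 * 9.0) / 4
Vout = 0.04203 / 4 V
Vout = 0.0105075 V = 10.5075 mV

10.5075 mV


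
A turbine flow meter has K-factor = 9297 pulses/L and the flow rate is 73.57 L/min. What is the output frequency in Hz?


Frequency = K * Q / 60 (converting L/min to L/s).
f = 9297 * 73.57 / 60
f = 683980.29 / 60
f = 11399.67 Hz

11399.67 Hz


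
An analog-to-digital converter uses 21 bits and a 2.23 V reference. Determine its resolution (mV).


The resolution (LSB) of an ADC is Vref / 2^n.
LSB = 2.23 / 2^21
LSB = 2.23 / 2097152
LSB = 1.06e-06 V = 0.00106335 mV

0.00106335 mV


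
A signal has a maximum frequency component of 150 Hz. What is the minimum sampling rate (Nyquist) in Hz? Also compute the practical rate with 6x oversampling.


By Nyquist theorem, fs_min = 2 * fmax.
fs_min = 2 * 150 = 300 Hz
Practical rate = 6 * fs_min = 6 * 300 = 1800 Hz

fs_min = 300 Hz, fs_practical = 1800 Hz


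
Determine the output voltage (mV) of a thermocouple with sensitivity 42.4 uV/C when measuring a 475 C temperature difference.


The thermocouple output V = sensitivity * dT.
V = 42.4 uV/C * 475 C
V = 20140.0 uV
V = 20.14 mV

20.14 mV


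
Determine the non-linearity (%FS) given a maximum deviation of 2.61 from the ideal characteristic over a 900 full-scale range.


Linearity error = (max deviation / full scale) * 100%.
Linearity = (2.61 / 900) * 100
Linearity = 0.29 %FS

0.29 %FS


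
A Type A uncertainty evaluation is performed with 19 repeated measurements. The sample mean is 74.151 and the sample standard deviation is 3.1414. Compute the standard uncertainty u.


The standard uncertainty for Type A evaluation is u = s / sqrt(n).
u = 3.1414 / sqrt(19)
u = 3.1414 / 4.3589
u = 0.7207

0.7207


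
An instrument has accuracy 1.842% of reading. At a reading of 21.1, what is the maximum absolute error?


Absolute error = (accuracy% / 100) * reading.
Error = (1.842 / 100) * 21.1
Error = 0.01842 * 21.1
Error = 0.3887

0.3887


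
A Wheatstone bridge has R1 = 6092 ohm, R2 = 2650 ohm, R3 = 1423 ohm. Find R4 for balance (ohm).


At balance: R1*R4 = R2*R3, so R4 = R2*R3/R1.
R4 = 2650 * 1423 / 6092
R4 = 3770950 / 6092
R4 = 619.0 ohm

619.0 ohm


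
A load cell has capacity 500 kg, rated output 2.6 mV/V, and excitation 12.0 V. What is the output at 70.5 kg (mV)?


Vout = rated_output * Vex * (load / capacity).
Vout = 2.6 * 12.0 * (70.5 / 500)
Vout = 2.6 * 12.0 * 0.141
Vout = 4.399 mV

4.399 mV


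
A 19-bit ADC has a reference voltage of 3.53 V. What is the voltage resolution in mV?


The resolution (LSB) of an ADC is Vref / 2^n.
LSB = 3.53 / 2^19
LSB = 3.53 / 524288
LSB = 6.73e-06 V = 0.00673294 mV

0.00673294 mV


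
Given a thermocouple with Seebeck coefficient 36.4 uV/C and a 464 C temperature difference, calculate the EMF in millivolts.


The thermocouple output V = sensitivity * dT.
V = 36.4 uV/C * 464 C
V = 16889.6 uV
V = 16.89 mV

16.89 mV


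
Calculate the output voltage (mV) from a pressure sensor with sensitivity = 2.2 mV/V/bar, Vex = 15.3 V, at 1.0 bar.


Output = sensitivity * Vex * P.
Vout = 2.2 * 15.3 * 1.0
Vout = 33.66 * 1.0
Vout = 33.66 mV

33.66 mV


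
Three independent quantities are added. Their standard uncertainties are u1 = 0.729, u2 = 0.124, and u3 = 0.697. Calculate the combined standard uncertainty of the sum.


For a sum of independent quantities, uc = sqrt(u1^2 + u2^2 + u3^2).
uc = sqrt(0.729^2 + 0.124^2 + 0.697^2)
uc = sqrt(0.531441 + 0.015376 + 0.485809)
uc = 1.0162

1.0162


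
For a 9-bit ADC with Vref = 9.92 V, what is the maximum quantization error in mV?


The maximum quantization error is +/- LSB/2.
LSB = Vref / 2^n = 9.92 / 512 = 0.019375 V
Max error = LSB / 2 = 0.019375 / 2 = 0.0096875 V
Max error = 9.6875 mV

9.6875 mV


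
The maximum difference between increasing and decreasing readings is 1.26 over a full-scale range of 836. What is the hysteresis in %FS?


Hysteresis = (max difference / full scale) * 100%.
H = (1.26 / 836) * 100
H = 0.151 %FS

0.151 %FS


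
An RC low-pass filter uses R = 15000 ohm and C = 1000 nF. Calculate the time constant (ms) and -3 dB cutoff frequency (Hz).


Time constant: tau = R * C.
tau = 15000 * 1.00e-06 = 0.015 s
tau = 15.0 ms
Cutoff frequency: fc = 1 / (2*pi*R*C).
fc = 1 / (2*pi*0.015) = 10.61 Hz

tau = 15.0 ms, fc = 10.61 Hz


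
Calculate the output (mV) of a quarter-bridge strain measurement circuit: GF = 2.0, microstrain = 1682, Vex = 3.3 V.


Quarter bridge output: Vout = (GF * epsilon * Vex) / 4.
Vout = (2.0 * 1682e-6 * 3.3) / 4
Vout = 0.0111012 / 4 V
Vout = 0.0027753 V = 2.7753 mV

2.7753 mV


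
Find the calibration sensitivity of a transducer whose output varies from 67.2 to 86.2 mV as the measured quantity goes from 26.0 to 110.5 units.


Sensitivity = (y2 - y1) / (x2 - x1).
S = (86.2 - 67.2) / (110.5 - 26.0)
S = 19.0 / 84.5
S = 0.2249 mV/unit

0.2249 mV/unit


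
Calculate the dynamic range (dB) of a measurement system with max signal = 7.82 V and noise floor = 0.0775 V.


Dynamic range = 20 * log10(Vmax / Vnoise).
DR = 20 * log10(7.82 / 0.0775)
DR = 20 * log10(100.9)
DR = 40.08 dB

40.08 dB


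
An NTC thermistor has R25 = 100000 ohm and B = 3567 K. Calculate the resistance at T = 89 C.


NTC thermistor equation: Rt = R25 * exp(B * (1/T - 1/T25)).
T in Kelvin: 362.15 K, T25 = 298.15 K
1/T - 1/T25 = 1/362.15 - 1/298.15 = -0.00059273
B * (1/T - 1/T25) = 3567 * -0.00059273 = -2.1143
Rt = 100000 * exp(-2.1143) = 12072.2 ohm

12072.2 ohm


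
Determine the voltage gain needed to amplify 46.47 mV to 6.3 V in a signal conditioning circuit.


Gain = Vout / Vin (converting to same units).
G = 6.3 V / 46.47 mV
G = 6300.0 mV / 46.47 mV
G = 135.57

135.57


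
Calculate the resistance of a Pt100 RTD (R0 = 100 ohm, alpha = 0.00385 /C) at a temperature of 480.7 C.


The RTD equation: Rt = R0 * (1 + alpha * T).
Rt = 100 * (1 + 0.00385 * 480.7)
Rt = 100 * (1 + 1.850695)
Rt = 100 * 2.850695
Rt = 285.07 ohm

285.07 ohm


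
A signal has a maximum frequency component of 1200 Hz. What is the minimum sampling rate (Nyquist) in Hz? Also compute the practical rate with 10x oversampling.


By Nyquist theorem, fs_min = 2 * fmax.
fs_min = 2 * 1200 = 2400 Hz
Practical rate = 10 * fs_min = 10 * 2400 = 24000 Hz

fs_min = 2400 Hz, fs_practical = 24000 Hz


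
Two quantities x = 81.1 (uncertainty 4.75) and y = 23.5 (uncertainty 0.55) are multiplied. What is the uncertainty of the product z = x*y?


For a product z = x*y, the relative uncertainty is:
uz/z = sqrt((ux/x)^2 + (uy/y)^2)
Relative uncertainties: ux/x = 4.75/81.1 = 0.05857
uy/y = 0.55/23.5 = 0.023404
z = 81.1 * 23.5 = 1905.8
uz = 1905.8 * sqrt(0.05857^2 + 0.023404^2) = 120.207

120.207


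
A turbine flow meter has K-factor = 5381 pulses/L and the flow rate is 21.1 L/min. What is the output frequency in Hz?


Frequency = K * Q / 60 (converting L/min to L/s).
f = 5381 * 21.1 / 60
f = 113539.1 / 60
f = 1892.32 Hz

1892.32 Hz


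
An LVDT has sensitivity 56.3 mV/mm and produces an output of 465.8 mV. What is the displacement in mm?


Displacement = Vout / sensitivity.
d = 465.8 / 56.3
d = 8.274 mm

8.274 mm


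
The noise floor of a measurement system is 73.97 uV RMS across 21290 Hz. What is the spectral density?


Noise spectral density = Vrms / sqrt(BW).
NSD = 73.97 / sqrt(21290)
NSD = 73.97 / 145.9109
NSD = 0.507 uV/sqrt(Hz)

0.507 uV/sqrt(Hz)


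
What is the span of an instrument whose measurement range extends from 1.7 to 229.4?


Span = upper range - lower range.
Span = 229.4 - (1.7)
Span = 227.7

227.7


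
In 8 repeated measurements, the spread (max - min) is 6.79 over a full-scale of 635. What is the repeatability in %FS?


Repeatability = (spread / full scale) * 100%.
R = (6.79 / 635) * 100
R = 1.069 %FS

1.069 %FS


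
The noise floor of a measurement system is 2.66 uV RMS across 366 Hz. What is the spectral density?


Noise spectral density = Vrms / sqrt(BW).
NSD = 2.66 / sqrt(366)
NSD = 2.66 / 19.1311
NSD = 0.139 uV/sqrt(Hz)

0.139 uV/sqrt(Hz)
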